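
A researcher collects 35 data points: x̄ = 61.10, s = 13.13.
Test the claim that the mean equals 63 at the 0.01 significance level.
One-sample t-test:
H₀: μ = 63
H₁: μ ≠ 63
df = n - 1 = 34
t = (x̄ - μ₀) / (s/√n) = (61.10 - 63) / (13.13/√35) = -0.856
p-value = 0.3979

Since p-value > α = 0.01, we fail to reject H₀.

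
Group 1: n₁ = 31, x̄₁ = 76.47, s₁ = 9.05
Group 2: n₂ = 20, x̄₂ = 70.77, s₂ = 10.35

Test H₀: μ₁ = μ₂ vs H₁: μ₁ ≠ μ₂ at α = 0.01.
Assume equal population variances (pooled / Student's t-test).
Student's two-sample t-test (equal variances):
H₀: μ₁ = μ₂
H₁: μ₁ ≠ μ₂
df = n₁ + n₂ - 2 = 49
Pooled variance s_p² = [(n₁-1)s₁² + (n₂-1)s₂²] / (n₁ + n₂ - 2) = [(30)(9.05²) + (19)(10.35²)] / 49 = 91.6817
SE = √(s_p²(1/n₁ + 1/n₂)) = √(91.6817 × (1/31 + 1/20)) = 2.7462
t = (x̄₁ - x̄₂) / SE = (76.47 - 70.77) / 2.7462 = 5.70 / 2.7462 = 2.076
p-value = 0.0432

Since p-value > α = 0.01, we fail to reject H₀.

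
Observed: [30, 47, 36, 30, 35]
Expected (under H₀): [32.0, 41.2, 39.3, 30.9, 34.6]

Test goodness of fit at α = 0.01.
Chi-square goodness of fit test:
H₀: observed counts match expected distribution
H₁: observed counts differ from expected distribution
df = k - 1 = 4
χ² = Σ(O - E)²/E
   = (30 - 32.0)²/32.0 + (47 - 41.2)²/41.2 + (36 - 39.3)²/39.3 + (30 - 30.9)²/30.9 + (35 - 34.6)²/34.6
   = 0.125 + 0.817 + 0.277 + 0.026 + 0.005
   = 1.25
p-value = 0.8699

Since p-value > α = 0.01, we fail to reject H₀.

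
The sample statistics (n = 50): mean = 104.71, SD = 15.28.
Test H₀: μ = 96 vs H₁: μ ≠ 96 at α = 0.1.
One-sample t-test:
H₀: μ = 96
H₁: μ ≠ 96
df = n - 1 = 49
t = (x̄ - μ₀) / (s/√n) = (104.71 - 96) / (15.28/√50) = 4.031
p-value = 0.0002

Since p-value < α = 0.1, we reject H₀.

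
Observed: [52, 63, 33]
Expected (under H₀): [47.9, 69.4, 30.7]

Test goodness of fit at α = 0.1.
Chi-square goodness of fit test:
H₀: observed counts match expected distribution
H₁: observed counts differ from expected distribution
df = k - 1 = 2
χ² = Σ(O - E)²/E
   = (52 - 47.9)²/47.9 + (63 - 69.4)²/69.4 + (33 - 30.7)²/30.7
   = 0.351 + 0.590 + 0.172
   = 1.11
p-value = 0.5731

Since p-value > α = 0.1, we fail to reject H₀.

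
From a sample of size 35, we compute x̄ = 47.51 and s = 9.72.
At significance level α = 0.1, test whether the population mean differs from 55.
One-sample t-test:
H₀: μ = 55
H₁: μ ≠ 55
df = n - 1 = 34
t = (x̄ - μ₀) / (s/√n) = (47.51 - 55) / (9.72/√35) = -4.559
p-value = 0.0001

Since p-value < α = 0.1, we reject H₀.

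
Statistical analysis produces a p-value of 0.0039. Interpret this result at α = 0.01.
Since p = 0.0039 < α = 0.01, reject H₀.
There is sufficient evidence to reject the null hypothesis; the result is statistically significant at the 0.01 level.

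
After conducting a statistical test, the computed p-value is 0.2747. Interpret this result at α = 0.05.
Since p = 0.2747 > α = 0.05, fail to reject H₀.
There is insufficient evidence to reject the null hypothesis; the result is not statistically significant at the 0.05 level.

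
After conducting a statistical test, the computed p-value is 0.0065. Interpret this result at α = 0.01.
Since p = 0.0065 < α = 0.01, reject H₀.
There is sufficient evidence to reject the null hypothesis; the result is statistically significant at the 0.01 level.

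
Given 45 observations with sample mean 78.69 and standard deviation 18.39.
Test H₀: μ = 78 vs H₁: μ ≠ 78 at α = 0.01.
One-sample t-test:
H₀: μ = 78
H₁: μ ≠ 78
df = n - 1 = 44
t = (x̄ - μ₀) / (s/√n) = (78.69 - 78) / (18.39/√45) = 0.252
p-value = 0.8024

Since p-value > α = 0.01, we fail to reject H₀.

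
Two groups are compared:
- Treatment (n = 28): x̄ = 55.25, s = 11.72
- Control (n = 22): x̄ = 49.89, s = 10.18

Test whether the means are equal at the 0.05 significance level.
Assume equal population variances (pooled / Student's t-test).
Student's two-sample t-test (equal variances):
H₀: μ₁ = μ₂
H₁: μ₁ ≠ μ₂
df = n₁ + n₂ - 2 = 48
Pooled variance s_p² = [(n₁-1)s₁² + (n₂-1)s₂²] / (n₁ + n₂ - 2) = [(27)(11.72²) + (21)(10.18²)] / 48 = 122.6033
SE = √(s_p²(1/n₁ + 1/n₂)) = √(122.6033 × (1/28 + 1/22)) = 3.1546
t = (x̄₁ - x̄₂) / SE = (55.25 - 49.89) / 3.1546 = 5.36 / 3.1546 = 1.699
p-value = 0.0958

Since p-value > α = 0.05, we fail to reject H₀.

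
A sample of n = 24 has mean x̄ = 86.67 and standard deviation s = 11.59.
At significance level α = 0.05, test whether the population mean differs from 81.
One-sample t-test:
H₀: μ = 81
H₁: μ ≠ 81
df = n - 1 = 23
t = (x̄ - μ₀) / (s/√n) = (86.67 - 81) / (11.59/√24) = 2.397
p-value = 0.0251

Since p-value < α = 0.05, we reject H₀.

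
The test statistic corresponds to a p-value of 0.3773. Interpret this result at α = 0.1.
Since p = 0.3773 > α = 0.1, fail to reject H₀.
There is insufficient evidence to reject the null hypothesis; the result is not statistically significant at the 0.1 level.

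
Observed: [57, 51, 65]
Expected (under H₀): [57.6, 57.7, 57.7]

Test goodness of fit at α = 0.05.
Chi-square goodness of fit test:
H₀: observed counts match expected distribution
H₁: observed counts differ from expected distribution
df = k - 1 = 2
χ² = Σ(O - E)²/E
   = (57 - 57.6)²/57.6 + (51 - 57.7)²/57.7 + (65 - 57.7)²/57.7
   = 0.006 + 0.778 + 0.924
   = 1.71
p-value = 0.4257

Since p-value > α = 0.05, we fail to reject H₀.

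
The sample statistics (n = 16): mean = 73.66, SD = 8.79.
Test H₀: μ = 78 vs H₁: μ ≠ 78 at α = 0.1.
One-sample t-test:
H₀: μ = 78
H₁: μ ≠ 78
df = n - 1 = 15
t = (x̄ - μ₀) / (s/√n) = (73.66 - 78) / (8.79/√16) = -1.975
p-value = 0.0670

Since p-value < α = 0.1, we reject H₀.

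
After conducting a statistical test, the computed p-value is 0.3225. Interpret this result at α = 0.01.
Since p = 0.3225 > α = 0.01, fail to reject H₀.
There is insufficient evidence to reject the null hypothesis; the result is not statistically significant at the 0.01 level.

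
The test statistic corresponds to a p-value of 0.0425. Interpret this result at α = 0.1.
Since p = 0.0425 < α = 0.1, reject H₀.
There is sufficient evidence to reject the null hypothesis; the result is statistically significant at the 0.1 level.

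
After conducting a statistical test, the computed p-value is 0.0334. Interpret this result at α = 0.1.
Since p = 0.0334 < α = 0.1, reject H₀.
There is sufficient evidence to reject the null hypothesis; the result is statistically significant at the 0.1 level.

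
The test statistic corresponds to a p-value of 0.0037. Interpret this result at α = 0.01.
Since p = 0.0037 < α = 0.01, reject H₀.
There is sufficient evidence to reject the null hypothesis; the result is statistically significant at the 0.01 level.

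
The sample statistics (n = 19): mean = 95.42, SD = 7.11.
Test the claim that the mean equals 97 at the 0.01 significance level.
One-sample t-test:
H₀: μ = 97
H₁: μ ≠ 97
df = n - 1 = 18
t = (x̄ - μ₀) / (s/√n) = (95.42 - 97) / (7.11/√19) = -0.969
p-value = 0.3456

Since p-value > α = 0.01, we fail to reject H₀.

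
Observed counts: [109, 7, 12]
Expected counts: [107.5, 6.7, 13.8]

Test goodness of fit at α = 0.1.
Chi-square goodness of fit test:
H₀: observed counts match expected distribution
H₁: observed counts differ from expected distribution
df = k - 1 = 2
χ² = Σ(O - E)²/E
   = (109 - 107.5)²/107.5 + (7 - 6.7)²/6.7 + (12 - 13.8)²/13.8
   = 0.021 + 0.013 + 0.235
   = 0.27
p-value = 0.8741

Since p-value > α = 0.1, we fail to reject H₀.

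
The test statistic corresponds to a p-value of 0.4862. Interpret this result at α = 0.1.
Since p = 0.4862 > α = 0.1, fail to reject H₀.
There is insufficient evidence to reject the null hypothesis; the result is not statistically significant at the 0.1 level.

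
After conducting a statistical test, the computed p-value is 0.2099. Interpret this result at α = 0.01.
Since p = 0.2099 > α = 0.01, fail to reject H₀.
There is insufficient evidence to reject the null hypothesis; the result is not statistically significant at the 0.01 level.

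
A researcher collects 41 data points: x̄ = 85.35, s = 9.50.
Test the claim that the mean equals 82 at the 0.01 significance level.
One-sample t-test:
H₀: μ = 82
H₁: μ ≠ 82
df = n - 1 = 40
t = (x̄ - μ₀) / (s/√n) = (85.35 - 82) / (9.50/√41) = 2.258
p-value = 0.0295

Since p-value > α = 0.01, we fail to reject H₀.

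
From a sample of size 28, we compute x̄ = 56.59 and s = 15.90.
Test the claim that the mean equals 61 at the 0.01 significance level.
One-sample t-test:
H₀: μ = 61
H₁: μ ≠ 61
df = n - 1 = 27
t = (x̄ - μ₀) / (s/√n) = (56.59 - 61) / (15.90/√28) = -1.468
p-value = 0.1538

Since p-value > α = 0.01, we fail to reject H₀.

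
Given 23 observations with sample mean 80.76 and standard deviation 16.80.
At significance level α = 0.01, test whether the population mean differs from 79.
One-sample t-test:
H₀: μ = 79
H₁: μ ≠ 79
df = n - 1 = 22
t = (x̄ - μ₀) / (s/√n) = (80.76 - 79) / (16.80/√23) = 0.502
p-value = 0.6204

Since p-value > α = 0.01, we fail to reject H₀.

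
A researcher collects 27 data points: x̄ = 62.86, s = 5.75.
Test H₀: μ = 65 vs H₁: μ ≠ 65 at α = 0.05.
One-sample t-test:
H₀: μ = 65
H₁: μ ≠ 65
df = n - 1 = 26
t = (x̄ - μ₀) / (s/√n) = (62.86 - 65) / (5.75/√27) = -1.934
p-value = 0.0641

Since p-value > α = 0.05, we fail to reject H₀.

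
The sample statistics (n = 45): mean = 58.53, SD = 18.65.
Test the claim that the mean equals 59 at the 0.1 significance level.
One-sample t-test:
H₀: μ = 59
H₁: μ ≠ 59
df = n - 1 = 44
t = (x̄ - μ₀) / (s/√n) = (58.53 - 59) / (18.65/√45) = -0.169
p-value = 0.8665

Since p-value > α = 0.1, we fail to reject H₀.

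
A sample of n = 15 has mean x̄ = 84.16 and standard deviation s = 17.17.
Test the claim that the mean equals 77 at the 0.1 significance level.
One-sample t-test:
H₀: μ = 77
H₁: μ ≠ 77
df = n - 1 = 14
t = (x̄ - μ₀) / (s/√n) = (84.16 - 77) / (17.17/√15) = 1.615
p-value = 0.1286

Since p-value > α = 0.1, we fail to reject H₀.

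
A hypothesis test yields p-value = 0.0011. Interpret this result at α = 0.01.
Since p = 0.0011 < α = 0.01, reject H₀.
There is sufficient evidence to reject the null hypothesis; the result is statistically significant at the 0.01 level.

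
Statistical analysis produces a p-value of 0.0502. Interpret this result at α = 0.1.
Since p = 0.0502 < α = 0.1, reject H₀.
There is sufficient evidence to reject the null hypothesis; the result is statistically significant at the 0.1 level.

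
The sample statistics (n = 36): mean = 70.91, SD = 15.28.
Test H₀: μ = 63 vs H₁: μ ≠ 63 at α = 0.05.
One-sample t-test:
H₀: μ = 63
H₁: μ ≠ 63
df = n - 1 = 35
t = (x̄ - μ₀) / (s/√n) = (70.91 - 63) / (15.28/√36) = 3.106
p-value = 0.0037

Since p-value < α = 0.05, we reject H₀.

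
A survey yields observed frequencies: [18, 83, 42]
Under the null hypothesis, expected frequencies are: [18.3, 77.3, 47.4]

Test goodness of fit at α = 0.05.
Chi-square goodness of fit test:
H₀: observed counts match expected distribution
H₁: observed counts differ from expected distribution
df = k - 1 = 2
χ² = Σ(O - E)²/E
   = (18 - 18.3)²/18.3 + (83 - 77.3)²/77.3 + (42 - 47.4)²/47.4
   = 0.005 + 0.420 + 0.615
   = 1.04
p-value = 0.5944

Since p-value > α = 0.05, we fail to reject H₀.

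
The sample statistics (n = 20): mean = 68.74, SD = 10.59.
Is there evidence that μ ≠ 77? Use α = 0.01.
One-sample t-test:
H₀: μ = 77
H₁: μ ≠ 77
df = n - 1 = 19
t = (x̄ - μ₀) / (s/√n) = (68.74 - 77) / (10.59/√20) = -3.488
p-value = 0.0025

Since p-value < α = 0.01, we reject H₀.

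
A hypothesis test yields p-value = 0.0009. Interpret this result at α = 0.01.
Since p = 0.0009 < α = 0.01, reject H₀.
There is sufficient evidence to reject the null hypothesis; the result is statistically significant at the 0.01 level.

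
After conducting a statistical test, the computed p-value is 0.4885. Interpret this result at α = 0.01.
Since p = 0.4885 > α = 0.01, fail to reject H₀.
There is insufficient evidence to reject the null hypothesis; the result is not statistically significant at the 0.01 level.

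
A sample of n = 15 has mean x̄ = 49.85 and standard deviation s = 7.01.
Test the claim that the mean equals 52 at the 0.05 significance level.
One-sample t-test:
H₀: μ = 52
H₁: μ ≠ 52
df = n - 1 = 14
t = (x̄ - μ₀) / (s/√n) = (49.85 - 52) / (7.01/√15) = -1.188
p-value = 0.2547

Since p-value > α = 0.05, we fail to reject H₀.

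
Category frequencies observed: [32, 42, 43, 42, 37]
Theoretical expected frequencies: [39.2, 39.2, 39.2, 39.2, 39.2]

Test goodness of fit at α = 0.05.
Chi-square goodness of fit test:
H₀: observed counts match expected distribution
H₁: observed counts differ from expected distribution
df = k - 1 = 4
χ² = Σ(O - E)²/E
   = (32 - 39.2)²/39.2 + (42 - 39.2)²/39.2 + (43 - 39.2)²/39.2 + (42 - 39.2)²/39.2 + (37 - 39.2)²/39.2
   = 1.322 + 0.200 + 0.368 + 0.200 + 0.123
   = 2.21
p-value = 0.6964

Since p-value > α = 0.05, we fail to reject H₀.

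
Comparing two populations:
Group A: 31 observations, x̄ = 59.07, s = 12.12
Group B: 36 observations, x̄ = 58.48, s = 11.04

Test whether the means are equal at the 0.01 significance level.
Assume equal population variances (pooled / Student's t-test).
Student's two-sample t-test (equal variances):
H₀: μ₁ = μ₂
H₁: μ₁ ≠ μ₂
df = n₁ + n₂ - 2 = 65
Pooled variance s_p² = [(n₁-1)s₁² + (n₂-1)s₂²] / (n₁ + n₂ - 2) = [(30)(12.12²) + (35)(11.04²)] / 65 = 133.4260
SE = √(s_p²(1/n₁ + 1/n₂)) = √(133.4260 × (1/31 + 1/36)) = 2.8303
t = (x̄₁ - x̄₂) / SE = (59.07 - 58.48) / 2.8303 = 0.59 / 2.8303 = 0.208
p-value = 0.8355

Since p-value > α = 0.01, we fail to reject H₀.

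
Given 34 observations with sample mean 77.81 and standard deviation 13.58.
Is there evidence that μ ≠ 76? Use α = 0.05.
One-sample t-test:
H₀: μ = 76
H₁: μ ≠ 76
df = n - 1 = 33
t = (x̄ - μ₀) / (s/√n) = (77.81 - 76) / (13.58/√34) = 0.777
p-value = 0.4426

Since p-value > α = 0.05, we fail to reject H₀.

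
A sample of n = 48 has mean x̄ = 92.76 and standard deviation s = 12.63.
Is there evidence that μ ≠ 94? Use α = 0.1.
One-sample t-test:
H₀: μ = 94
H₁: μ ≠ 94
df = n - 1 = 47
t = (x̄ - μ₀) / (s/√n) = (92.76 - 94) / (12.63/√48) = -0.680
p-value = 0.4997

Since p-value > α = 0.1, we fail to reject H₀.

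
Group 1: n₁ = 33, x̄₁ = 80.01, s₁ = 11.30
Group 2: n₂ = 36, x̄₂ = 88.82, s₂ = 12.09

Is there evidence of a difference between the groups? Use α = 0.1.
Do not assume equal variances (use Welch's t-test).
Welch's two-sample t-test:
H₀: μ₁ = μ₂
H₁: μ₁ ≠ μ₂
s₁²/n₁ = 11.30²/33 = 3.8694,  s₂²/n₂ = 12.09²/36 = 4.0602
SE = √(s₁²/n₁ + s₂²/n₂) = √(3.8694 + 4.0602) = 2.8160
df (Welch-Satterthwaite) = (s₁²/n₁ + s₂²/n₂)² / [(s₁²/n₁)²/(n₁-1) + (s₂²/n₂)²/(n₂-1)] ≈ 66.97
t = (x̄₁ - x̄₂) / SE = (80.01 - 88.82) / 2.8160 = -8.81 / 2.8160 = -3.129
p-value = 0.0026

Since p-value < α = 0.1, we reject H₀.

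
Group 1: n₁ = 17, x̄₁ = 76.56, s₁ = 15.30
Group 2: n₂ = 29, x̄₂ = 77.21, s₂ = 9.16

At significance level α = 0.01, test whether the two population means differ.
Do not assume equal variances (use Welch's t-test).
Welch's two-sample t-test:
H₀: μ₁ = μ₂
H₁: μ₁ ≠ μ₂
s₁²/n₁ = 15.30²/17 = 13.7700,  s₂²/n₂ = 9.16²/29 = 2.8933
SE = √(s₁²/n₁ + s₂²/n₂) = √(13.7700 + 2.8933) = 4.0821
df (Welch-Satterthwaite) = (s₁²/n₁ + s₂²/n₂)² / [(s₁²/n₁)²/(n₁-1) + (s₂²/n₂)²/(n₂-1)] ≈ 22.85
t = (x̄₁ - x̄₂) / SE = (76.56 - 77.21) / 4.0821 = -0.65 / 4.0821 = -0.159
p-value = 0.8749

Since p-value > α = 0.01, we fail to reject H₀.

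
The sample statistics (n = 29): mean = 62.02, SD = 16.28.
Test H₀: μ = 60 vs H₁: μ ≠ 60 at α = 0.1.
One-sample t-test:
H₀: μ = 60
H₁: μ ≠ 60
df = n - 1 = 28
t = (x̄ - μ₀) / (s/√n) = (62.02 - 60) / (16.28/√29) = 0.668
p-value = 0.5095

Since p-value > α = 0.1, we fail to reject H₀.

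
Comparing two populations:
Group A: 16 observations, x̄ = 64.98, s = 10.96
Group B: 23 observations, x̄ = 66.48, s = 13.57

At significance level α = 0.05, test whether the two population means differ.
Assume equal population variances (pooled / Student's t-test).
Student's two-sample t-test (equal variances):
H₀: μ₁ = μ₂
H₁: μ₁ ≠ μ₂
df = n₁ + n₂ - 2 = 37
Pooled variance s_p² = [(n₁-1)s₁² + (n₂-1)s₂²] / (n₁ + n₂ - 2) = [(15)(10.96²) + (22)(13.57²)] / 37 = 158.1895
SE = √(s_p²(1/n₁ + 1/n₂)) = √(158.1895 × (1/16 + 1/23)) = 4.0945
t = (x̄₁ - x̄₂) / SE = (64.98 - 66.48) / 4.0945 = -1.50 / 4.0945 = -0.366
p-value = 0.7162

Since p-value > α = 0.05, we fail to reject H₀.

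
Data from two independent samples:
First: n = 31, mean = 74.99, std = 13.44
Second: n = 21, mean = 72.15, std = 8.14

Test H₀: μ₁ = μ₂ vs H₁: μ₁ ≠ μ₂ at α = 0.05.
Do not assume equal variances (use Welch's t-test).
Welch's two-sample t-test:
H₀: μ₁ = μ₂
H₁: μ₁ ≠ μ₂
s₁²/n₁ = 13.44²/31 = 5.8269,  s₂²/n₂ = 8.14²/21 = 3.1552
SE = √(s₁²/n₁ + s₂²/n₂) = √(5.8269 + 3.1552) = 2.9970
df (Welch-Satterthwaite) = (s₁²/n₁ + s₂²/n₂)² / [(s₁²/n₁)²/(n₁-1) + (s₂²/n₂)²/(n₂-1)] ≈ 49.51
t = (x̄₁ - x̄₂) / SE = (74.99 - 72.15) / 2.9970 = 2.84 / 2.9970 = 0.948
p-value = 0.3479

Since p-value > α = 0.05, we fail to reject H₀.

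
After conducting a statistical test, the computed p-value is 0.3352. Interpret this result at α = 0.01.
Since p = 0.3352 > α = 0.01, fail to reject H₀.
There is insufficient evidence to reject the null hypothesis; the result is not statistically significant at the 0.01 level.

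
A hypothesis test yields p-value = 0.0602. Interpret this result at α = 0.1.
Since p = 0.0602 < α = 0.1, reject H₀.
There is sufficient evidence to reject the null hypothesis; the result is statistically significant at the 0.1 level.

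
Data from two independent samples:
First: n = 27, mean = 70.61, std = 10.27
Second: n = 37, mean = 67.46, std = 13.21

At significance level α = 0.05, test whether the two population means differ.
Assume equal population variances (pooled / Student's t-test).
Student's two-sample t-test (equal variances):
H₀: μ₁ = μ₂
H₁: μ₁ ≠ μ₂
df = n₁ + n₂ - 2 = 62
Pooled variance s_p² = [(n₁-1)s₁² + (n₂-1)s₂²] / (n₁ + n₂ - 2) = [(26)(10.27²) + (36)(13.21²)] / 62 = 145.5555
SE = √(s_p²(1/n₁ + 1/n₂)) = √(145.5555 × (1/27 + 1/37)) = 3.0537
t = (x̄₁ - x̄₂) / SE = (70.61 - 67.46) / 3.0537 = 3.15 / 3.0537 = 1.032
p-value = 0.3063

Since p-value > α = 0.05, we fail to reject H₀.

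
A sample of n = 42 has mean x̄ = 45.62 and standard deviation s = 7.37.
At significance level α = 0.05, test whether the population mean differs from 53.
One-sample t-test:
H₀: μ = 53
H₁: μ ≠ 53
df = n - 1 = 41
t = (x̄ - μ₀) / (s/√n) = (45.62 - 53) / (7.37/√42) = -6.490
p-value < 0.0001

Since p-value < α = 0.05, we reject H₀.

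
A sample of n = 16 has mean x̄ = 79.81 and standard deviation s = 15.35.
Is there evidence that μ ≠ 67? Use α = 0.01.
One-sample t-test:
H₀: μ = 67
H₁: μ ≠ 67
df = n - 1 = 15
t = (x̄ - μ₀) / (s/√n) = (79.81 - 67) / (15.35/√16) = 3.338
p-value = 0.0045

Since p-value < α = 0.01, we reject H₀.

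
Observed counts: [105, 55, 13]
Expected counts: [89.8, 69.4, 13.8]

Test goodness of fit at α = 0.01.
Chi-square goodness of fit test:
H₀: observed counts match expected distribution
H₁: observed counts differ from expected distribution
df = k - 1 = 2
χ² = Σ(O - E)²/E
   = (105 - 89.8)²/89.8 + (55 - 69.4)²/69.4 + (13 - 13.8)²/13.8
   = 2.573 + 2.988 + 0.046
   = 5.61
p-value = 0.0606

Since p-value > α = 0.01, we fail to reject H₀.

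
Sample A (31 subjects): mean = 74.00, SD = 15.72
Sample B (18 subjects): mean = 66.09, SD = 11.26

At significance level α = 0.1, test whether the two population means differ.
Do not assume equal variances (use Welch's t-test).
Welch's two-sample t-test:
H₀: μ₁ = μ₂
H₁: μ₁ ≠ μ₂
s₁²/n₁ = 15.72²/31 = 7.9716,  s₂²/n₂ = 11.26²/18 = 7.0438
SE = √(s₁²/n₁ + s₂²/n₂) = √(7.9716 + 7.0438) = 3.8750
df (Welch-Satterthwaite) = (s₁²/n₁ + s₂²/n₂)² / [(s₁²/n₁)²/(n₁-1) + (s₂²/n₂)²/(n₂-1)] ≈ 44.76
t = (x̄₁ - x̄₂) / SE = (74.00 - 66.09) / 3.8750 = 7.91 / 3.8750 = 2.041
p-value = 0.0471

Since p-value < α = 0.1, we reject H₀.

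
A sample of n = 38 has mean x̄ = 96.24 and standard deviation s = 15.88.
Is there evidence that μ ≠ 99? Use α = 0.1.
One-sample t-test:
H₀: μ = 99
H₁: μ ≠ 99
df = n - 1 = 37
t = (x̄ - μ₀) / (s/√n) = (96.24 - 99) / (15.88/√38) = -1.071
p-value = 0.2909

Since p-value > α = 0.1, we fail to reject H₀.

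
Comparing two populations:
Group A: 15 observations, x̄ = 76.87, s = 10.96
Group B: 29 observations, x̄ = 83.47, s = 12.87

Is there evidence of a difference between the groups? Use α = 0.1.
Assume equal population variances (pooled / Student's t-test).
Student's two-sample t-test (equal variances):
H₀: μ₁ = μ₂
H₁: μ₁ ≠ μ₂
df = n₁ + n₂ - 2 = 42
Pooled variance s_p² = [(n₁-1)s₁² + (n₂-1)s₂²] / (n₁ + n₂ - 2) = [(14)(10.96²) + (28)(12.87²)] / 42 = 150.4651
SE = √(s_p²(1/n₁ + 1/n₂)) = √(150.4651 × (1/15 + 1/29)) = 3.9012
t = (x̄₁ - x̄₂) / SE = (76.87 - 83.47) / 3.9012 = -6.60 / 3.9012 = -1.692
p-value = 0.0981

Since p-value < α = 0.1, we reject H₀.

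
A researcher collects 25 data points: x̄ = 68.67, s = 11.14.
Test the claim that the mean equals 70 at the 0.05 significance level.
One-sample t-test:
H₀: μ = 70
H₁: μ ≠ 70
df = n - 1 = 24
t = (x̄ - μ₀) / (s/√n) = (68.67 - 70) / (11.14/√25) = -0.597
p-value = 0.5561

Since p-value > α = 0.05, we fail to reject H₀.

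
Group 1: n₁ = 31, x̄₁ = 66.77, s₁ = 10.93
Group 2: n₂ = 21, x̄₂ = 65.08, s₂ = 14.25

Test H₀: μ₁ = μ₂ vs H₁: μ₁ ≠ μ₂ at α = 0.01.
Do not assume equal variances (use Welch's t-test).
Welch's two-sample t-test:
H₀: μ₁ = μ₂
H₁: μ₁ ≠ μ₂
s₁²/n₁ = 10.93²/31 = 3.8537,  s₂²/n₂ = 14.25²/21 = 9.6696
SE = √(s₁²/n₁ + s₂²/n₂) = √(3.8537 + 9.6696) = 3.6774
df (Welch-Satterthwaite) = (s₁²/n₁ + s₂²/n₂)² / [(s₁²/n₁)²/(n₁-1) + (s₂²/n₂)²/(n₂-1)] ≈ 35.37
t = (x̄₁ - x̄₂) / SE = (66.77 - 65.08) / 3.6774 = 1.69 / 3.6774 = 0.460
p-value = 0.6486

Since p-value > α = 0.01, we fail to reject H₀.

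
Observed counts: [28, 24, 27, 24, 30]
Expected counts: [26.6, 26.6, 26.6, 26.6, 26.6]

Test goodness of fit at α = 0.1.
Chi-square goodness of fit test:
H₀: observed counts match expected distribution
H₁: observed counts differ from expected distribution
df = k - 1 = 4
χ² = Σ(O - E)²/E
   = (28 - 26.6)²/26.6 + (24 - 26.6)²/26.6 + (27 - 26.6)²/26.6 + (24 - 26.6)²/26.6 + (30 - 26.6)²/26.6
   = 0.074 + 0.254 + 0.006 + 0.254 + 0.435
   = 1.02
p-value = 0.9064

Since p-value > α = 0.1, we fail to reject H₀.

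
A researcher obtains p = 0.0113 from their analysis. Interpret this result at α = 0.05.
Since p = 0.0113 < α = 0.05, reject H₀.
There is sufficient evidence to reject the null hypothesis; the result is statistically significant at the 0.05 level.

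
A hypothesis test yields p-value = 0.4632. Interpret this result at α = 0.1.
Since p = 0.4632 > α = 0.1, fail to reject H₀.
There is insufficient evidence to reject the null hypothesis; the result is not statistically significant at the 0.1 level.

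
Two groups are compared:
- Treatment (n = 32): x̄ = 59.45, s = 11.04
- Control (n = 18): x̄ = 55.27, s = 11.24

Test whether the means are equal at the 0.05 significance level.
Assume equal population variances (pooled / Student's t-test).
Student's two-sample t-test (equal variances):
H₀: μ₁ = μ₂
H₁: μ₁ ≠ μ₂
df = n₁ + n₂ - 2 = 48
Pooled variance s_p² = [(n₁-1)s₁² + (n₂-1)s₂²] / (n₁ + n₂ - 2) = [(31)(11.04²) + (17)(11.24²)] / 48 = 123.4598
SE = √(s_p²(1/n₁ + 1/n₂)) = √(123.4598 × (1/32 + 1/18)) = 3.2737
t = (x̄₁ - x̄₂) / SE = (59.45 - 55.27) / 3.2737 = 4.18 / 3.2737 = 1.277
p-value = 0.2078

Since p-value > α = 0.05, we fail to reject H₀.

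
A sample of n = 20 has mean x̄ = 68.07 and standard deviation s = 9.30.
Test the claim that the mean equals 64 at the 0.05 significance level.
One-sample t-test:
H₀: μ = 64
H₁: μ ≠ 64
df = n - 1 = 19
t = (x̄ - μ₀) / (s/√n) = (68.07 - 64) / (9.30/√20) = 1.957
p-value = 0.0652

Since p-value > α = 0.05, we fail to reject H₀.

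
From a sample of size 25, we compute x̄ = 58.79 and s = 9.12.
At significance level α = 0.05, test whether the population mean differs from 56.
One-sample t-test:
H₀: μ = 56
H₁: μ ≠ 56
df = n - 1 = 24
t = (x̄ - μ₀) / (s/√n) = (58.79 - 56) / (9.12/√25) = 1.530
p-value = 0.1392

Since p-value > α = 0.05, we fail to reject H₀.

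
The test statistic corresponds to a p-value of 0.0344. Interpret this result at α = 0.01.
Since p = 0.0344 > α = 0.01, fail to reject H₀.
There is insufficient evidence to reject the null hypothesis; the result is not statistically significant at the 0.01 level.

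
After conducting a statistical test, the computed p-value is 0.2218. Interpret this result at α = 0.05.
Since p = 0.2218 > α = 0.05, fail to reject H₀.
There is insufficient evidence to reject the null hypothesis; the result is not statistically significant at the 0.05 level.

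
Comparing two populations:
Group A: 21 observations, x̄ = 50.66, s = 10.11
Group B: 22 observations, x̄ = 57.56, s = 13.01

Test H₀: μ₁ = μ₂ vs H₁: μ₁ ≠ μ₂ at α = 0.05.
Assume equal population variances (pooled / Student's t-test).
Student's two-sample t-test (equal variances):
H₀: μ₁ = μ₂
H₁: μ₁ ≠ μ₂
df = n₁ + n₂ - 2 = 41
Pooled variance s_p² = [(n₁-1)s₁² + (n₂-1)s₂²] / (n₁ + n₂ - 2) = [(20)(10.11²) + (21)(13.01²)] / 41 = 136.5538
SE = √(s_p²(1/n₁ + 1/n₂)) = √(136.5538 × (1/21 + 1/22)) = 3.5650
t = (x̄₁ - x̄₂) / SE = (50.66 - 57.56) / 3.5650 = -6.90 / 3.5650 = -1.935
p-value = 0.0599

Since p-value > α = 0.05, we fail to reject H₀.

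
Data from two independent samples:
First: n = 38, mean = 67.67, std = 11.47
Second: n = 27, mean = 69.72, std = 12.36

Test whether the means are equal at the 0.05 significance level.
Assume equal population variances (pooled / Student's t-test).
Student's two-sample t-test (equal variances):
H₀: μ₁ = μ₂
H₁: μ₁ ≠ μ₂
df = n₁ + n₂ - 2 = 63
Pooled variance s_p² = [(n₁-1)s₁² + (n₂-1)s₂²] / (n₁ + n₂ - 2) = [(37)(11.47²) + (26)(12.36²)] / 63 = 140.3137
SE = √(s_p²(1/n₁ + 1/n₂)) = √(140.3137 × (1/38 + 1/27)) = 2.9815
t = (x̄₁ - x̄₂) / SE = (67.67 - 69.72) / 2.9815 = -2.05 / 2.9815 = -0.688
p-value = 0.4942

Since p-value > α = 0.05, we fail to reject H₀.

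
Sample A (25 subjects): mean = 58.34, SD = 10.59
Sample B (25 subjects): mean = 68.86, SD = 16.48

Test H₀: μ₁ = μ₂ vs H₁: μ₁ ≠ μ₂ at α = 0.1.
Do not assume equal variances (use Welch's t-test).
Welch's two-sample t-test:
H₀: μ₁ = μ₂
H₁: μ₁ ≠ μ₂
s₁²/n₁ = 10.59²/25 = 4.4859,  s₂²/n₂ = 16.48²/25 = 10.8636
SE = √(s₁²/n₁ + s₂²/n₂) = √(4.4859 + 10.8636) = 3.9178
df (Welch-Satterthwaite) = (s₁²/n₁ + s₂²/n₂)² / [(s₁²/n₁)²/(n₁-1) + (s₂²/n₂)²/(n₂-1)] ≈ 40.93
t = (x̄₁ - x̄₂) / SE = (58.34 - 68.86) / 3.9178 = -10.52 / 3.9178 = -2.685
p-value = 0.0104

Since p-value < α = 0.1, we reject H₀.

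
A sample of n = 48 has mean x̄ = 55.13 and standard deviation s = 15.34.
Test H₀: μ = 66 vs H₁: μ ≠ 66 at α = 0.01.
One-sample t-test:
H₀: μ = 66
H₁: μ ≠ 66
df = n - 1 = 47
t = (x̄ - μ₀) / (s/√n) = (55.13 - 66) / (15.34/√48) = -4.909
p-value < 0.0001

Since p-value < α = 0.01, we reject H₀.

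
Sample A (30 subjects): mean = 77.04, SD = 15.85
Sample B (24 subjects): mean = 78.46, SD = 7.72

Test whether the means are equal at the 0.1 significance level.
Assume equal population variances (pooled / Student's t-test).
Student's two-sample t-test (equal variances):
H₀: μ₁ = μ₂
H₁: μ₁ ≠ μ₂
df = n₁ + n₂ - 2 = 52
Pooled variance s_p² = [(n₁-1)s₁² + (n₂-1)s₂²] / (n₁ + n₂ - 2) = [(29)(15.85²) + (23)(7.72²)] / 52 = 166.4657
SE = √(s_p²(1/n₁ + 1/n₂)) = √(166.4657 × (1/30 + 1/24)) = 3.5334
t = (x̄₁ - x̄₂) / SE = (77.04 - 78.46) / 3.5334 = -1.42 / 3.5334 = -0.402
p-value = 0.6894

Since p-value > α = 0.1, we fail to reject H₀.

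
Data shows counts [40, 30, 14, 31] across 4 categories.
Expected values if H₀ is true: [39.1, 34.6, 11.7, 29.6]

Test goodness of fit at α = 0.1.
Chi-square goodness of fit test:
H₀: observed counts match expected distribution
H₁: observed counts differ from expected distribution
df = k - 1 = 3
χ² = Σ(O - E)²/E
   = (40 - 39.1)²/39.1 + (30 - 34.6)²/34.6 + (14 - 11.7)²/11.7 + (31 - 29.6)²/29.6
   = 0.021 + 0.612 + 0.452 + 0.066
   = 1.15
p-value = 0.7649

Since p-value > α = 0.1, we fail to reject H₀.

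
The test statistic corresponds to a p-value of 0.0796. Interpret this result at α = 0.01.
Since p = 0.0796 > α = 0.01, fail to reject H₀.
There is insufficient evidence to reject the null hypothesis; the result is not statistically significant at the 0.01 level.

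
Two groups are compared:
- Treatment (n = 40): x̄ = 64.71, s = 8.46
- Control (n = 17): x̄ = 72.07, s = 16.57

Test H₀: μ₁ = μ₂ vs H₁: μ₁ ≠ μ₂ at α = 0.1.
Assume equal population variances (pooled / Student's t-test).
Student's two-sample t-test (equal variances):
H₀: μ₁ = μ₂
H₁: μ₁ ≠ μ₂
df = n₁ + n₂ - 2 = 55
Pooled variance s_p² = [(n₁-1)s₁² + (n₂-1)s₂²] / (n₁ + n₂ - 2) = [(39)(8.46²) + (16)(16.57²)] / 55 = 130.6242
SE = √(s_p²(1/n₁ + 1/n₂)) = √(130.6242 × (1/40 + 1/17)) = 3.3090
t = (x̄₁ - x̄₂) / SE = (64.71 - 72.07) / 3.3090 = -7.36 / 3.3090 = -2.224
p-value = 0.0303

Since p-value < α = 0.1, we reject H₀.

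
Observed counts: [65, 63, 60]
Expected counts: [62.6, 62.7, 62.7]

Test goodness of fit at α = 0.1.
Chi-square goodness of fit test:
H₀: observed counts match expected distribution
H₁: observed counts differ from expected distribution
df = k - 1 = 2
χ² = Σ(O - E)²/E
   = (65 - 62.6)²/62.6 + (63 - 62.7)²/62.7 + (60 - 62.7)²/62.7
   = 0.092 + 0.001 + 0.116
   = 0.21
p-value = 0.9005

Since p-value > α = 0.1, we fail to reject H₀.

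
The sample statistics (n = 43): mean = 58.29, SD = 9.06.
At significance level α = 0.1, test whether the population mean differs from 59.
One-sample t-test:
H₀: μ = 59
H₁: μ ≠ 59
df = n - 1 = 42
t = (x̄ - μ₀) / (s/√n) = (58.29 - 59) / (9.06/√43) = -0.514
p-value = 0.6100

Since p-value > α = 0.1, we fail to reject H₀.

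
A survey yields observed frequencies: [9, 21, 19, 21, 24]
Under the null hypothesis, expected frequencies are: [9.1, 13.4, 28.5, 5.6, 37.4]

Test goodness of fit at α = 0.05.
Chi-square goodness of fit test:
H₀: observed counts match expected distribution
H₁: observed counts differ from expected distribution
df = k - 1 = 4
χ² = Σ(O - E)²/E
   = (9 - 9.1)²/9.1 + (21 - 13.4)²/13.4 + (19 - 28.5)²/28.5 + (21 - 5.6)²/5.6 + (24 - 37.4)²/37.4
   = 0.001 + 4.310 + 3.167 + 42.350 + 4.801
   = 54.63
p-value < 0.0001

Since p-value < α = 0.05, we reject H₀.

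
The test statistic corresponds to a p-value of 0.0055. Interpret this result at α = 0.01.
Since p = 0.0055 < α = 0.01, reject H₀.
There is sufficient evidence to reject the null hypothesis; the result is statistically significant at the 0.01 level.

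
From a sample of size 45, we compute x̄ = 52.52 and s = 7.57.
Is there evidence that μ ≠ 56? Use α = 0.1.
One-sample t-test:
H₀: μ = 56
H₁: μ ≠ 56
df = n - 1 = 44
t = (x̄ - μ₀) / (s/√n) = (52.52 - 56) / (7.57/√45) = -3.084
p-value = 0.0035

Since p-value < α = 0.1, we reject H₀.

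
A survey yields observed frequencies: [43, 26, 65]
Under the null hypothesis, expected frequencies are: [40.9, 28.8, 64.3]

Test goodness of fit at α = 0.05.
Chi-square goodness of fit test:
H₀: observed counts match expected distribution
H₁: observed counts differ from expected distribution
df = k - 1 = 2
χ² = Σ(O - E)²/E
   = (43 - 40.9)²/40.9 + (26 - 28.8)²/28.8 + (65 - 64.3)²/64.3
   = 0.108 + 0.272 + 0.008
   = 0.39
p-value = 0.8238

Since p-value > α = 0.05, we fail to reject H₀.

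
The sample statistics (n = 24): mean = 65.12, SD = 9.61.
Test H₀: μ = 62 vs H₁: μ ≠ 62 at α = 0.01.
One-sample t-test:
H₀: μ = 62
H₁: μ ≠ 62
df = n - 1 = 23
t = (x̄ - μ₀) / (s/√n) = (65.12 - 62) / (9.61/√24) = 1.591
p-value = 0.1254

Since p-value > α = 0.01, we fail to reject H₀.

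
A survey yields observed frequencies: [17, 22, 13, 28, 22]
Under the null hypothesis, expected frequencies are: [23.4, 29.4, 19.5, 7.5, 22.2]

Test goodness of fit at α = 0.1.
Chi-square goodness of fit test:
H₀: observed counts match expected distribution
H₁: observed counts differ from expected distribution
df = k - 1 = 4
χ² = Σ(O - E)²/E
   = (17 - 23.4)²/23.4 + (22 - 29.4)²/29.4 + (13 - 19.5)²/19.5 + (28 - 7.5)²/7.5 + (22 - 22.2)²/22.2
   = 1.750 + 1.863 + 2.167 + 56.033 + 0.002
   = 61.81
p-value < 0.0001

Since p-value < α = 0.1, we reject H₀.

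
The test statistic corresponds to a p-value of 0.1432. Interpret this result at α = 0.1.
Since p = 0.1432 > α = 0.1, fail to reject H₀.
There is insufficient evidence to reject the null hypothesis; the result is not statistically significant at the 0.1 level.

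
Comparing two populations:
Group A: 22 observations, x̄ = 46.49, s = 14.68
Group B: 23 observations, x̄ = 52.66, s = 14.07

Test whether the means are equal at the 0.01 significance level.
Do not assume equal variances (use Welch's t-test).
Welch's two-sample t-test:
H₀: μ₁ = μ₂
H₁: μ₁ ≠ μ₂
s₁²/n₁ = 14.68²/22 = 9.7956,  s₂²/n₂ = 14.07²/23 = 8.6072
SE = √(s₁²/n₁ + s₂²/n₂) = √(9.7956 + 8.6072) = 4.2898
df (Welch-Satterthwaite) = (s₁²/n₁ + s₂²/n₂)² / [(s₁²/n₁)²/(n₁-1) + (s₂²/n₂)²/(n₂-1)] ≈ 42.67
t = (x̄₁ - x̄₂) / SE = (46.49 - 52.66) / 4.2898 = -6.17 / 4.2898 = -1.438
p-value = 0.1576

Since p-value > α = 0.01, we fail to reject H₀.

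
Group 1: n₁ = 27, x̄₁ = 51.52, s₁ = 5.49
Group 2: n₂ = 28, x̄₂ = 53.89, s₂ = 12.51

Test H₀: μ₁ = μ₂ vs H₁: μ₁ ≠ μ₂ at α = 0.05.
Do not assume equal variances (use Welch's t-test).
Welch's two-sample t-test:
H₀: μ₁ = μ₂
H₁: μ₁ ≠ μ₂
s₁²/n₁ = 5.49²/27 = 1.1163,  s₂²/n₂ = 12.51²/28 = 5.5893
SE = √(s₁²/n₁ + s₂²/n₂) = √(1.1163 + 5.5893) = 2.5895
df (Welch-Satterthwaite) = (s₁²/n₁ + s₂²/n₂)² / [(s₁²/n₁)²/(n₁-1) + (s₂²/n₂)²/(n₂-1)] ≈ 37.32
t = (x̄₁ - x̄₂) / SE = (51.52 - 53.89) / 2.5895 = -2.37 / 2.5895 = -0.915
p-value = 0.3659

Since p-value > α = 0.05, we fail to reject H₀.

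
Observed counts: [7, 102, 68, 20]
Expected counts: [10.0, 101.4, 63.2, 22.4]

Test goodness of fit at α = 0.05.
Chi-square goodness of fit test:
H₀: observed counts match expected distribution
H₁: observed counts differ from expected distribution
df = k - 1 = 3
χ² = Σ(O - E)²/E
   = (7 - 10.0)²/10.0 + (102 - 101.4)²/101.4 + (68 - 63.2)²/63.2 + (20 - 22.4)²/22.4
   = 0.900 + 0.004 + 0.365 + 0.257
   = 1.53
p-value = 0.6765

Since p-value > α = 0.05, we fail to reject H₀.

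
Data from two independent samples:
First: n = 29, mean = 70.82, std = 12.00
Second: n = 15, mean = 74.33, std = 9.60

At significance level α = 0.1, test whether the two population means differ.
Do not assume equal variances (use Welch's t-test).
Welch's two-sample t-test:
H₀: μ₁ = μ₂
H₁: μ₁ ≠ μ₂
s₁²/n₁ = 12.00²/29 = 4.9655,  s₂²/n₂ = 9.60²/15 = 6.1440
SE = √(s₁²/n₁ + s₂²/n₂) = √(4.9655 + 6.1440) = 3.3331
df (Welch-Satterthwaite) = (s₁²/n₁ + s₂²/n₂)² / [(s₁²/n₁)²/(n₁-1) + (s₂²/n₂)²/(n₂-1)] ≈ 34.50
t = (x̄₁ - x̄₂) / SE = (70.82 - 74.33) / 3.3331 = -3.51 / 3.3331 = -1.053
p-value = 0.2996

Since p-value > α = 0.1, we fail to reject H₀.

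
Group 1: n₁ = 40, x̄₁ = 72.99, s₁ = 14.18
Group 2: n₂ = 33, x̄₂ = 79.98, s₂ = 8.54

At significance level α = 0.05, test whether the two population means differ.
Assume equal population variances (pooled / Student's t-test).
Student's two-sample t-test (equal variances):
H₀: μ₁ = μ₂
H₁: μ₁ ≠ μ₂
df = n₁ + n₂ - 2 = 71
Pooled variance s_p² = [(n₁-1)s₁² + (n₂-1)s₂²] / (n₁ + n₂ - 2) = [(39)(14.18²) + (32)(8.54²)] / 71 = 143.3188
SE = √(s_p²(1/n₁ + 1/n₂)) = √(143.3188 × (1/40 + 1/33)) = 2.8153
t = (x̄₁ - x̄₂) / SE = (72.99 - 79.98) / 2.8153 = -6.99 / 2.8153 = -2.483
p-value = 0.0154

Since p-value < α = 0.05, we reject H₀.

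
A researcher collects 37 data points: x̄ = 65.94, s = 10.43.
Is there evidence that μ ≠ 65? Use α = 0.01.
One-sample t-test:
H₀: μ = 65
H₁: μ ≠ 65
df = n - 1 = 36
t = (x̄ - μ₀) / (s/√n) = (65.94 - 65) / (10.43/√37) = 0.548
p-value = 0.5869

Since p-value > α = 0.01, we fail to reject H₀.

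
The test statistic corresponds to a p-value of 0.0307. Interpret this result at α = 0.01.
Since p = 0.0307 > α = 0.01, fail to reject H₀.
There is insufficient evidence to reject the null hypothesis; the result is not statistically significant at the 0.01 level.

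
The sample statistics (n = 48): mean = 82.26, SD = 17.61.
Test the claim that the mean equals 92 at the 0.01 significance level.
One-sample t-test:
H₀: μ = 92
H₁: μ ≠ 92
df = n - 1 = 47
t = (x̄ - μ₀) / (s/√n) = (82.26 - 92) / (17.61/√48) = -3.832
p-value = 0.0004

Since p-value < α = 0.01, we reject H₀.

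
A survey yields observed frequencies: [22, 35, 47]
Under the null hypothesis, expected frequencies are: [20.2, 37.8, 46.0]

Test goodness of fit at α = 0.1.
Chi-square goodness of fit test:
H₀: observed counts match expected distribution
H₁: observed counts differ from expected distribution
df = k - 1 = 2
χ² = Σ(O - E)²/E
   = (22 - 20.2)²/20.2 + (35 - 37.8)²/37.8 + (47 - 46.0)²/46.0
   = 0.160 + 0.207 + 0.022
   = 0.39
p-value = 0.8230

Since p-value > α = 0.1, we fail to reject H₀.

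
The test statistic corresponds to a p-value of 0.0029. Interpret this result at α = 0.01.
Since p = 0.0029 < α = 0.01, reject H₀.
There is sufficient evidence to reject the null hypothesis; the result is statistically significant at the 0.01 level.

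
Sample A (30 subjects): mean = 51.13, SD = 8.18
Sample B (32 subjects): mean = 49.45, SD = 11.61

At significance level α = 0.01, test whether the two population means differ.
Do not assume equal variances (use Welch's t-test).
Welch's two-sample t-test:
H₀: μ₁ = μ₂
H₁: μ₁ ≠ μ₂
s₁²/n₁ = 8.18²/30 = 2.2304,  s₂²/n₂ = 11.61²/32 = 4.2123
SE = √(s₁²/n₁ + s₂²/n₂) = √(2.2304 + 4.2123) = 2.5382
df (Welch-Satterthwaite) = (s₁²/n₁ + s₂²/n₂)² / [(s₁²/n₁)²/(n₁-1) + (s₂²/n₂)²/(n₂-1)] ≈ 55.80
t = (x̄₁ - x̄₂) / SE = (51.13 - 49.45) / 2.5382 = 1.68 / 2.5382 = 0.662
p-value = 0.5108

Since p-value > α = 0.01, we fail to reject H₀.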